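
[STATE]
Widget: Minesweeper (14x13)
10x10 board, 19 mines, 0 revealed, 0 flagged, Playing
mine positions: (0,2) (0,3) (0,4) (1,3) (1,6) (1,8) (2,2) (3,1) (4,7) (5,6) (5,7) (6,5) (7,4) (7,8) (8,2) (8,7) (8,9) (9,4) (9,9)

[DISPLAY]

■■■■■■■■■■    
■■■■■■■■■■    
■■■■■■■■■■    
■■■■■■■■■■    
■■■■■■■■■■    
■■■■■■■■■■    
■■■■■■■■■■    
■■■■■■■■■■    
■■■■■■■■■■    
■■■■■■■■■■    
              
              
              


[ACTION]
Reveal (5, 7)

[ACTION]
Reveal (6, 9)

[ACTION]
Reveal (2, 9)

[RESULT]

■■✹✹✹■■■■■    
■■■✹■■✹■✹■    
■■✹■■■■■■■    
■✹■■■■■■■■    
■■■■■■■✹■■    
■■■■■■✹✹■■    
■■■■■✹■■■■    
■■■■✹■■■✹■    
■■✹■■■■✹■✹    
■■■■✹■■■■✹    
              
              
              


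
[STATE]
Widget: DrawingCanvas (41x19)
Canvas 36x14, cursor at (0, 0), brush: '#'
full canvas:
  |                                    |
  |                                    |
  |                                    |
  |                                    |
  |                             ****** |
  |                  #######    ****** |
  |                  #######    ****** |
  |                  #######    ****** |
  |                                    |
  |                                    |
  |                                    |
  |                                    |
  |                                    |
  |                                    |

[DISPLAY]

+                                        
                                         
                                         
                                         
                             ******      
                  #######    ******      
                  #######    ******      
                  #######    ******      
                                         
                                         
                                         
                                         
                                         
                                         
                                         
                                         
                                         
                                         
                                         


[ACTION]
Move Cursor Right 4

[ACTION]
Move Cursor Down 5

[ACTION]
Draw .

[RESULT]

                                         
                                         
                                         
                                         
                             ******      
    .             #######    ******      
                  #######    ******      
                  #######    ******      
                                         
                                         
                                         
                                         
                                         
                                         
                                         
                                         
                                         
                                         
                                         


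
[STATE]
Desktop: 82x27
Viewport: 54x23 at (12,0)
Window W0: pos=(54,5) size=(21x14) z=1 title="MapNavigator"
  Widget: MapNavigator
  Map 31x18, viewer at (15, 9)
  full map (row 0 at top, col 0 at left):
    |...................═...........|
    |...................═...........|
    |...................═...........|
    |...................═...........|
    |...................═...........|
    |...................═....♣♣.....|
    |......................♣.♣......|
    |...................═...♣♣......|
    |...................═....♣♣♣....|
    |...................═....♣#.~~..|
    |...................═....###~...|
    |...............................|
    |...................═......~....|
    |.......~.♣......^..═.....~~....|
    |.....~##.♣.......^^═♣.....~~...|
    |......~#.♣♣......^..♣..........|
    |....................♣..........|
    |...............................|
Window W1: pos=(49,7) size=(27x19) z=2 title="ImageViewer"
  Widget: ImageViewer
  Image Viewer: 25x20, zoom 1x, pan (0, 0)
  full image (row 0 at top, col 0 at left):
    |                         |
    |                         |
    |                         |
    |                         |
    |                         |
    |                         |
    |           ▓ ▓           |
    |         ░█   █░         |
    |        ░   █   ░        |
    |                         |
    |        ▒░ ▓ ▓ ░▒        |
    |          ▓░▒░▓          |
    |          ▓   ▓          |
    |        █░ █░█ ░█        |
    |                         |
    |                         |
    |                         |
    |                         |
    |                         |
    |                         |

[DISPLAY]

                                                      
                                                      
                                                      
                                                      
                                                      
                                          ┏━━━━━━━━━━━
                                          ┃ MapNavigat
                                     ┏━━━━━━━━━━━━━━━━
                                     ┃ ImageViewer    
                                     ┠────────────────
                                     ┃                
                                     ┃                
                                     ┃                
                                     ┃                
                                     ┃                
                                     ┃                
                                     ┃           ▓ ▓  
                                     ┃         ░█   █░
                                     ┃        ░   █   
                                     ┃                
                                     ┃        ▒░ ▓ ▓ ░
                                     ┃          ▓░▒░▓ 
                                     ┃          ▓   ▓ 


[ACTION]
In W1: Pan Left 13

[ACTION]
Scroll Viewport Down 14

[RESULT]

                                                      
                                          ┏━━━━━━━━━━━
                                          ┃ MapNavigat
                                     ┏━━━━━━━━━━━━━━━━
                                     ┃ ImageViewer    
                                     ┠────────────────
                                     ┃                
                                     ┃                
                                     ┃                
                                     ┃                
                                     ┃                
                                     ┃                
                                     ┃           ▓ ▓  
                                     ┃         ░█   █░
                                     ┃        ░   █   
                                     ┃                
                                     ┃        ▒░ ▓ ▓ ░
                                     ┃          ▓░▒░▓ 
                                     ┃          ▓   ▓ 
                                     ┃        █░ █░█ ░
                                     ┃                
                                     ┗━━━━━━━━━━━━━━━━
                                                      


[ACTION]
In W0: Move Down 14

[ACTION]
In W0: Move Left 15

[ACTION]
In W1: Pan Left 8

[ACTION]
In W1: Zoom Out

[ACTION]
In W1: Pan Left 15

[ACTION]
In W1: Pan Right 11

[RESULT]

                                                      
                                          ┏━━━━━━━━━━━
                                          ┃ MapNavigat
                                     ┏━━━━━━━━━━━━━━━━
                                     ┃ ImageViewer    
                                     ┠────────────────
                                     ┃                
                                     ┃                
                                     ┃                
                                     ┃                
                                     ┃                
                                     ┃                
                                     ┃▓ ▓             
                                     ┃   █░           
                                     ┃ █   ░          
                                     ┃                
                                     ┃▓ ▓ ░▒          
                                     ┃░▒░▓            
                                     ┃   ▓            
                                     ┃█░█ ░█          
                                     ┃                
                                     ┗━━━━━━━━━━━━━━━━
                                                      


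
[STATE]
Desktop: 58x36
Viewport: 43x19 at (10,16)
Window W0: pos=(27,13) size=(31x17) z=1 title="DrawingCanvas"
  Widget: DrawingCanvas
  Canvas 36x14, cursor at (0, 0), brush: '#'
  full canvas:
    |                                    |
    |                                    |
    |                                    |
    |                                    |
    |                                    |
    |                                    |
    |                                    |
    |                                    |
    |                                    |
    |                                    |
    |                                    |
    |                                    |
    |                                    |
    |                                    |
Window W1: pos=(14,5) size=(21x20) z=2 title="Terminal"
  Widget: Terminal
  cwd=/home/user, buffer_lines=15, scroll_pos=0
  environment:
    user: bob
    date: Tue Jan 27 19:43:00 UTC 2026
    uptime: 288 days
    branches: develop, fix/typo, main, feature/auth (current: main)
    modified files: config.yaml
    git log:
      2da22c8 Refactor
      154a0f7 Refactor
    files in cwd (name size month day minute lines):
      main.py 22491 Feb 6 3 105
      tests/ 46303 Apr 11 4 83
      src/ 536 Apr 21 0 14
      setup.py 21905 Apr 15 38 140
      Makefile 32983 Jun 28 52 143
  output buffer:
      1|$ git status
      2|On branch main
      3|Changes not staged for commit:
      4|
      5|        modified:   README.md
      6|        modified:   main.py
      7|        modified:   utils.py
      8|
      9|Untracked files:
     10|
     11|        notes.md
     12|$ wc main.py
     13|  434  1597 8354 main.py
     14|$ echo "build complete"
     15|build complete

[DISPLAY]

    ┃Untracked files:   ┃                  
    ┃                   ┃                  
    ┃        notes.md   ┃                  
    ┃$ wc main.py       ┃                  
    ┃  434  1597 8354 ma┃                  
    ┃$ echo "build compl┃                  
    ┃build complete     ┃                  
    ┃$ █                ┃                  
    ┗━━━━━━━━━━━━━━━━━━━┛                  
                 ┃                         
                 ┃                         
                 ┃                         
                 ┃                         
                 ┗━━━━━━━━━━━━━━━━━━━━━━━━━
                                           
                                           
                                           
                                           
                                           


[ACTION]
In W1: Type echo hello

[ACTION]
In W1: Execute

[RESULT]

    ┃        notes.md   ┃                  
    ┃$ wc main.py       ┃                  
    ┃  434  1597 8354 ma┃                  
    ┃$ echo "build compl┃                  
    ┃build complete     ┃                  
    ┃$ echo hello       ┃                  
    ┃hello              ┃                  
    ┃$ █                ┃                  
    ┗━━━━━━━━━━━━━━━━━━━┛                  
                 ┃                         
                 ┃                         
                 ┃                         
                 ┃                         
                 ┗━━━━━━━━━━━━━━━━━━━━━━━━━
                                           
                                           
                                           
                                           
                                           


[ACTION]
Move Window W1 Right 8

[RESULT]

            ┃        notes.md   ┃          
            ┃$ wc main.py       ┃          
            ┃  434  1597 8354 ma┃          
            ┃$ echo "build compl┃          
            ┃build complete     ┃          
            ┃$ echo hello       ┃          
            ┃hello              ┃          
            ┃$ █                ┃          
            ┗━━━━━━━━━━━━━━━━━━━┛          
                 ┃                         
                 ┃                         
                 ┃                         
                 ┃                         
                 ┗━━━━━━━━━━━━━━━━━━━━━━━━━
                                           
                                           
                                           
                                           
                                           


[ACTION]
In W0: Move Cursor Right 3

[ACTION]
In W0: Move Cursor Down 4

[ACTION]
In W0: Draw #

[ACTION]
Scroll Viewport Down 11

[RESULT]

            ┃$ wc main.py       ┃          
            ┃  434  1597 8354 ma┃          
            ┃$ echo "build compl┃          
            ┃build complete     ┃          
            ┃$ echo hello       ┃          
            ┃hello              ┃          
            ┃$ █                ┃          
            ┗━━━━━━━━━━━━━━━━━━━┛          
                 ┃                         
                 ┃                         
                 ┃                         
                 ┃                         
                 ┗━━━━━━━━━━━━━━━━━━━━━━━━━
                                           
                                           
                                           
                                           
                                           
                                           


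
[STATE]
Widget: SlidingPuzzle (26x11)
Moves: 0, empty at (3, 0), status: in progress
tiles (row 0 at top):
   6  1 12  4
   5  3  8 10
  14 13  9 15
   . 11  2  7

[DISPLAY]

┌────┬────┬────┬────┐     
│  6 │  1 │ 12 │  4 │     
├────┼────┼────┼────┤     
│  5 │  3 │  8 │ 10 │     
├────┼────┼────┼────┤     
│ 14 │ 13 │  9 │ 15 │     
├────┼────┼────┼────┤     
│    │ 11 │  2 │  7 │     
└────┴────┴────┴────┘     
Moves: 0                  
                          


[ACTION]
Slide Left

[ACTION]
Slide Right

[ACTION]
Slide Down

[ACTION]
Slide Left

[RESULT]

┌────┬────┬────┬────┐     
│  6 │  1 │ 12 │  4 │     
├────┼────┼────┼────┤     
│  5 │  3 │  8 │ 10 │     
├────┼────┼────┼────┤     
│ 13 │    │  9 │ 15 │     
├────┼────┼────┼────┤     
│ 14 │ 11 │  2 │  7 │     
└────┴────┴────┴────┘     
Moves: 4                  
                          


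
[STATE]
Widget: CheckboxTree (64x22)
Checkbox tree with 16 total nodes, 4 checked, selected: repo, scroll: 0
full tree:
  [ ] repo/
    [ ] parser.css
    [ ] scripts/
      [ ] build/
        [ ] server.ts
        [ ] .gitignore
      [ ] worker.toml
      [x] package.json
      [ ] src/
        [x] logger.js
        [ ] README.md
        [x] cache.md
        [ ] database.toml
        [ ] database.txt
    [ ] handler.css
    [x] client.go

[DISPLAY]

>[-] repo/                                                      
   [ ] parser.css                                               
   [-] scripts/                                                 
     [ ] build/                                                 
       [ ] server.ts                                            
       [ ] .gitignore                                           
     [ ] worker.toml                                            
     [x] package.json                                           
     [-] src/                                                   
       [x] logger.js                                            
       [ ] README.md                                            
       [x] cache.md                                             
       [ ] database.toml                                        
       [ ] database.txt                                         
   [ ] handler.css                                              
   [x] client.go                                                
                                                                
                                                                
                                                                
                                                                
                                                                
                                                                


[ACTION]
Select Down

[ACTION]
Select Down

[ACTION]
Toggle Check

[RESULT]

 [-] repo/                                                      
   [ ] parser.css                                               
>  [x] scripts/                                                 
     [x] build/                                                 
       [x] server.ts                                            
       [x] .gitignore                                           
     [x] worker.toml                                            
     [x] package.json                                           
     [x] src/                                                   
       [x] logger.js                                            
       [x] README.md                                            
       [x] cache.md                                             
       [x] database.toml                                        
       [x] database.txt                                         
   [ ] handler.css                                              
   [x] client.go                                                
                                                                
                                                                
                                                                
                                                                
                                                                
                                                                


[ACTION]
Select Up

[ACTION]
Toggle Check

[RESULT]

 [-] repo/                                                      
>  [x] parser.css                                               
   [x] scripts/                                                 
     [x] build/                                                 
       [x] server.ts                                            
       [x] .gitignore                                           
     [x] worker.toml                                            
     [x] package.json                                           
     [x] src/                                                   
       [x] logger.js                                            
       [x] README.md                                            
       [x] cache.md                                             
       [x] database.toml                                        
       [x] database.txt                                         
   [ ] handler.css                                              
   [x] client.go                                                
                                                                
                                                                
                                                                
                                                                
                                                                
                                                                


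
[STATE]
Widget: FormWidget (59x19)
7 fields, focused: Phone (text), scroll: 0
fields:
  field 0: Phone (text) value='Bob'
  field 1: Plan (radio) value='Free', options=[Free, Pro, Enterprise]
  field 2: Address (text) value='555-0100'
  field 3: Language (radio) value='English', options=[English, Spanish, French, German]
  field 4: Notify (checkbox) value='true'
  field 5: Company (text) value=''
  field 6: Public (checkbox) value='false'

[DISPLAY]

> Phone:      [Bob                                        ]
  Plan:       (●) Free  ( ) Pro  ( ) Enterprise            
  Address:    [555-0100                                   ]
  Language:   (●) English  ( ) Spanish  ( ) French  ( ) Ger
  Notify:     [x]                                          
  Company:    [                                           ]
  Public:     [ ]                                          
                                                           
                                                           
                                                           
                                                           
                                                           
                                                           
                                                           
                                                           
                                                           
                                                           
                                                           
                                                           


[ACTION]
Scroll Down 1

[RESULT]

  Plan:       (●) Free  ( ) Pro  ( ) Enterprise            
  Address:    [555-0100                                   ]
  Language:   (●) English  ( ) Spanish  ( ) French  ( ) Ger
  Notify:     [x]                                          
  Company:    [                                           ]
  Public:     [ ]                                          
                                                           
                                                           
                                                           
                                                           
                                                           
                                                           
                                                           
                                                           
                                                           
                                                           
                                                           
                                                           
                                                           


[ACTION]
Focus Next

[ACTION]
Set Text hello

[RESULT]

> Plan:       (●) Free  ( ) Pro  ( ) Enterprise            
  Address:    [555-0100                                   ]
  Language:   (●) English  ( ) Spanish  ( ) French  ( ) Ger
  Notify:     [x]                                          
  Company:    [                                           ]
  Public:     [ ]                                          
                                                           
                                                           
                                                           
                                                           
                                                           
                                                           
                                                           
                                                           
                                                           
                                                           
                                                           
                                                           
                                                           


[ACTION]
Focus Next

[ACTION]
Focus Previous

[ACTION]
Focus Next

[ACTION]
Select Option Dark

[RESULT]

  Plan:       (●) Free  ( ) Pro  ( ) Enterprise            
> Address:    [555-0100                                   ]
  Language:   (●) English  ( ) Spanish  ( ) French  ( ) Ger
  Notify:     [x]                                          
  Company:    [                                           ]
  Public:     [ ]                                          
                                                           
                                                           
                                                           
                                                           
                                                           
                                                           
                                                           
                                                           
                                                           
                                                           
                                                           
                                                           
                                                           


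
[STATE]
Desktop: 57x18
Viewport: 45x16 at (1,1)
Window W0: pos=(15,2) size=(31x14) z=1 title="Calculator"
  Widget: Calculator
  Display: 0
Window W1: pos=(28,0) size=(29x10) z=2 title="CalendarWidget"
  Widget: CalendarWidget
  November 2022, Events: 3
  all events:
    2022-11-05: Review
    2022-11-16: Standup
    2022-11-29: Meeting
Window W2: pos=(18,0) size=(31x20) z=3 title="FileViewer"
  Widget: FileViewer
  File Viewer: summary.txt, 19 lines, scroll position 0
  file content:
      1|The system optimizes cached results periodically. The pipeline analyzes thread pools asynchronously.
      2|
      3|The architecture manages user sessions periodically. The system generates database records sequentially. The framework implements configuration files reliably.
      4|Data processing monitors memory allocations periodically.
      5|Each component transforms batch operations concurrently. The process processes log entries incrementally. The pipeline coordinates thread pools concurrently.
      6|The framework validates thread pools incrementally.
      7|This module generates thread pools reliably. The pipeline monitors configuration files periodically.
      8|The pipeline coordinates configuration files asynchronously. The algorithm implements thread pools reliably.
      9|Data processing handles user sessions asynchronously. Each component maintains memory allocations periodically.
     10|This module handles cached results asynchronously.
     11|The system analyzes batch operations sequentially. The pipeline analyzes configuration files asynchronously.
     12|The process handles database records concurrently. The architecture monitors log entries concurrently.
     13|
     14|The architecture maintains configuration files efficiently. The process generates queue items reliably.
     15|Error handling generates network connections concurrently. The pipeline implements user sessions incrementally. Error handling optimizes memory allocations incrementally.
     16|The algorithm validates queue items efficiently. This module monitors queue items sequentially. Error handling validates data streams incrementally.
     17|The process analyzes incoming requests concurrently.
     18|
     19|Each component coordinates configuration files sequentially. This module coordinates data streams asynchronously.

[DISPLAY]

                 ┃ FileViewer                
              ┏━━┠───────────────────────────
              ┃ C┃The system optimizes cached
              ┠──┃                           
              ┃  ┃The architecture manages us
              ┃┌─┃Data processing monitors me
              ┃│ ┃Each component transforms b
              ┃├─┃The framework validates thr
              ┃│ ┃This module generates threa
              ┃├─┃The pipeline coordinates co
              ┃│ ┃Data processing handles use
              ┃├─┃This module handles cached 
              ┃│ ┃The system analyzes batch o
              ┃└─┃The process handles databas
              ┗━━┃                           
                 ┃The architecture maintains 


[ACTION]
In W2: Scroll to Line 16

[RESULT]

                 ┃ FileViewer                
              ┏━━┠───────────────────────────
              ┃ C┃Data processing monitors me
              ┠──┃Each component transforms b
              ┃  ┃The framework validates thr
              ┃┌─┃This module generates threa
              ┃│ ┃The pipeline coordinates co
              ┃├─┃Data processing handles use
              ┃│ ┃This module handles cached 
              ┃├─┃The system analyzes batch o
              ┃│ ┃The process handles databas
              ┃├─┃                           
              ┃│ ┃The architecture maintains 
              ┃└─┃Error handling generates ne
              ┗━━┃The algorithm validates que
                 ┃The process analyzes incomi


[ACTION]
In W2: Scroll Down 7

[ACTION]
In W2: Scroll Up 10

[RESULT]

                 ┃ FileViewer                
              ┏━━┠───────────────────────────
              ┃ C┃The system optimizes cached
              ┠──┃                           
              ┃  ┃The architecture manages us
              ┃┌─┃Data processing monitors me
              ┃│ ┃Each component transforms b
              ┃├─┃The framework validates thr
              ┃│ ┃This module generates threa
              ┃├─┃The pipeline coordinates co
              ┃│ ┃Data processing handles use
              ┃├─┃This module handles cached 
              ┃│ ┃The system analyzes batch o
              ┃└─┃The process handles databas
              ┗━━┃                           
                 ┃The architecture maintains 


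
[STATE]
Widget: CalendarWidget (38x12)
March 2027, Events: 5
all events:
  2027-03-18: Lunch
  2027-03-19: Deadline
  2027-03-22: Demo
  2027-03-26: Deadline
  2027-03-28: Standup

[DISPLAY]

              March 2027              
Mo Tu We Th Fr Sa Su                  
 1  2  3  4  5  6  7                  
 8  9 10 11 12 13 14                  
15 16 17 18* 19* 20 21                
22* 23 24 25 26* 27 28*               
29 30 31                              
                                      
                                      
                                      
                                      
                                      


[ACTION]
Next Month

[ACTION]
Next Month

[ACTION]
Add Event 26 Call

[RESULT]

               May 2027               
Mo Tu We Th Fr Sa Su                  
                1  2                  
 3  4  5  6  7  8  9                  
10 11 12 13 14 15 16                  
17 18 19 20 21 22 23                  
24 25 26* 27 28 29 30                 
31                                    
                                      
                                      
                                      
                                      


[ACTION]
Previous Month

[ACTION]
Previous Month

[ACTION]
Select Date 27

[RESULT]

              March 2027              
Mo Tu We Th Fr Sa Su                  
 1  2  3  4  5  6  7                  
 8  9 10 11 12 13 14                  
15 16 17 18* 19* 20 21                
22* 23 24 25 26* [27] 28*             
29 30 31                              
                                      
                                      
                                      
                                      
                                      


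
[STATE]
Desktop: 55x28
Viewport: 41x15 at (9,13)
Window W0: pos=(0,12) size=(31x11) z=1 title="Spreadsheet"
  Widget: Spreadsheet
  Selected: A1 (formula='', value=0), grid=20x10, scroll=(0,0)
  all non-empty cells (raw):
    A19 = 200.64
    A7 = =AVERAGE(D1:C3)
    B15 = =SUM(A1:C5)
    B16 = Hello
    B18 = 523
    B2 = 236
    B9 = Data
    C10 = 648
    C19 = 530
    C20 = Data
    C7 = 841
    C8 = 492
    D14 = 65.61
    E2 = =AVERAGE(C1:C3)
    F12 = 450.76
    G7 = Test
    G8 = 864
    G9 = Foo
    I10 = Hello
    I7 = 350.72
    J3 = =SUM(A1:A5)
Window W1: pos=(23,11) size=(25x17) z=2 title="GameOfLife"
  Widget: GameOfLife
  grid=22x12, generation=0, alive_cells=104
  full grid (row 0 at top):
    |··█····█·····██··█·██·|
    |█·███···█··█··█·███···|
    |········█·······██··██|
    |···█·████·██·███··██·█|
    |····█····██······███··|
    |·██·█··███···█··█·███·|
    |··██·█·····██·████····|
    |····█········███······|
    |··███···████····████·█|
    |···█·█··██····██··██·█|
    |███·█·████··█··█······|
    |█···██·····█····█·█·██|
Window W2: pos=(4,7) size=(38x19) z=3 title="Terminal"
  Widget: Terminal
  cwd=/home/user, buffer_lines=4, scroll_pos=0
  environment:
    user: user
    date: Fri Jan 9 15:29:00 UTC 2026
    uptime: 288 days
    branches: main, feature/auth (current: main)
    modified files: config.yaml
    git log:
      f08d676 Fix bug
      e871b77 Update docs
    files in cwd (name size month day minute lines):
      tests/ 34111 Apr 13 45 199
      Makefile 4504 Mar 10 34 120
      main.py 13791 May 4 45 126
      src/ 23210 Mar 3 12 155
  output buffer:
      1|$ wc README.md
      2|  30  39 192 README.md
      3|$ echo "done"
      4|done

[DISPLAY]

                                ┃─────┨  
                                ┃     ┃  
                                ┃·██· ┃  
                                ┃█··· ┃  
                                ┃··██ ┃  
                                ┃██·█ ┃  
                                ┃██·· ┃  
                                ┃███· ┃  
                                ┃···· ┃  
                                ┃···· ┃  
                                ┃██·█ ┃  
                                ┃██·█ ┃  
━━━━━━━━━━━━━━━━━━━━━━━━━━━━━━━━┛···· ┃  
              ┃█···██·····█····█·█·██ ┃  
              ┗━━━━━━━━━━━━━━━━━━━━━━━┛  


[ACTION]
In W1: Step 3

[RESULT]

                                ┃─────┨  
                                ┃     ┃  
                                ┃···· ┃  
                                ┃··██ ┃  
                                ┃···· ┃  
                                ┃··██ ┃  
                                ┃███· ┃  
                                ┃·█·· ┃  
                                ┃··█· ┃  
                                ┃·█·· ┃  
                                ┃█·█· ┃  
                                ┃·█·· ┃  
━━━━━━━━━━━━━━━━━━━━━━━━━━━━━━━━┛██·· ┃  
              ┃█···█···███····█··█··· ┃  
              ┗━━━━━━━━━━━━━━━━━━━━━━━┛  


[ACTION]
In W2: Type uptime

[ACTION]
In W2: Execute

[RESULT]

                                ┃─────┨  
time                            ┃     ┃  
00  up 288 days                 ┃···· ┃  
                                ┃··██ ┃  
                                ┃···· ┃  
                                ┃··██ ┃  
                                ┃███· ┃  
                                ┃·█·· ┃  
                                ┃··█· ┃  
                                ┃·█·· ┃  
                                ┃█·█· ┃  
                                ┃·█·· ┃  
━━━━━━━━━━━━━━━━━━━━━━━━━━━━━━━━┛██·· ┃  
              ┃█···█···███····█··█··· ┃  
              ┗━━━━━━━━━━━━━━━━━━━━━━━┛  


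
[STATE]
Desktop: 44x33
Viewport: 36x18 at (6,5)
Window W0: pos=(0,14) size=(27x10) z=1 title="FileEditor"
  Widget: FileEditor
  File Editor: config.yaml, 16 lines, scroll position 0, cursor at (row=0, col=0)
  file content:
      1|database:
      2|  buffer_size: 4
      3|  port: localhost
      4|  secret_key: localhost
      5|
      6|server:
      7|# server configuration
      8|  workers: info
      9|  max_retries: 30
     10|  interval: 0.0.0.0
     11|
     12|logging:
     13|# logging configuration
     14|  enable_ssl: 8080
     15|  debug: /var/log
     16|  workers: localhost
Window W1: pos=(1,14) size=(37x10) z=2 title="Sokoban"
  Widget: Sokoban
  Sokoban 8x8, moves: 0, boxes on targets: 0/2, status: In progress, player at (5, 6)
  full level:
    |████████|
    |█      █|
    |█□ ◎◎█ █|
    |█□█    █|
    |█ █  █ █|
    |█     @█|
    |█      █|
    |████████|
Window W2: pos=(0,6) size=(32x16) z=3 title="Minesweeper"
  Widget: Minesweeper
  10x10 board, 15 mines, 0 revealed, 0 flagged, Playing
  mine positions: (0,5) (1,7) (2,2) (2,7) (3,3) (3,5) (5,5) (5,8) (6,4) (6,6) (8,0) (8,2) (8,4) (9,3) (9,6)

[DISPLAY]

                                    
━━━━━━━━━━━━━━━━━━━━━━━━━┓          
sweeper                  ┃          
─────────────────────────┨          
■■■■■                    ┃          
■■■■■                    ┃          
■■■■■                    ┃          
■■■■■                    ┃          
■■■■■                    ┃          
■■■■■                    ┃━━━━━┓    
■■■■■                    ┃     ┃    
■■■■■                    ┃─────┨    
■■■■■                    ┃     ┃    
■■■■■                    ┃     ┃    
                         ┃     ┃    
                         ┃     ┃    
━━━━━━━━━━━━━━━━━━━━━━━━━┛     ┃    
  @█                           ┃    


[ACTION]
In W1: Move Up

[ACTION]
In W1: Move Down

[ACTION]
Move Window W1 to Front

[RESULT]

                                    
━━━━━━━━━━━━━━━━━━━━━━━━━┓          
sweeper                  ┃          
─────────────────────────┨          
■■■■■                    ┃          
■■■■■                    ┃          
■■■■■                    ┃          
■■■■■                    ┃          
■■■■■                    ┃          
━━━━━━━━━━━━━━━━━━━━━━━━━━━━━━━┓    
oban                           ┃    
───────────────────────────────┨    
████                           ┃    
   █                           ┃    
◎█ █                           ┃    
   █                           ┃    
 █ █                           ┃    
  @█                           ┃    


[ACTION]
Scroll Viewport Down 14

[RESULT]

oban                           ┃    
───────────────────────────────┨    
████                           ┃    
   █                           ┃    
◎█ █                           ┃    
   █                           ┃    
 █ █                           ┃    
  @█                           ┃    
━━━━━━━━━━━━━━━━━━━━━━━━━━━━━━━┛    
                                    
                                    
                                    
                                    
                                    
                                    
                                    
                                    
                                    


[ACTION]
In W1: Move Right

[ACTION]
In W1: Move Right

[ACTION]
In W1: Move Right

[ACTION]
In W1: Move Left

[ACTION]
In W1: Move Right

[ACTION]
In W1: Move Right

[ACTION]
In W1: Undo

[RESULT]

oban                           ┃    
───────────────────────────────┨    
████                           ┃    
   █                           ┃    
◎█ █                           ┃    
   █                           ┃    
 █ █                           ┃    
 @ █                           ┃    
━━━━━━━━━━━━━━━━━━━━━━━━━━━━━━━┛    
                                    
                                    
                                    
                                    
                                    
                                    
                                    
                                    
                                    
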